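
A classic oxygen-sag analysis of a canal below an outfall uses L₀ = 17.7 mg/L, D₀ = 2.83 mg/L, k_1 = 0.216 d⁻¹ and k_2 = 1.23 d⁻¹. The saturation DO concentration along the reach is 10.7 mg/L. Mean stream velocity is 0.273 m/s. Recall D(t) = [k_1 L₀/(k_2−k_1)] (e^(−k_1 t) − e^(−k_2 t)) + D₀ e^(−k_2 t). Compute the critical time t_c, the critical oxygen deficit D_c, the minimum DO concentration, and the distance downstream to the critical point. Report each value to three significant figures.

t_c ≈ 0.346 d; D_c ≈ 2.88 mg/L; min DO ≈ 7.82 mg/L; x_c ≈ 8.16 km

With k_2/k_1 = 5.694 and 1 − D₀(k_2−k_1)/(k_1 L₀) = 0.2494,
t_c = ln(5.694 × 0.2494) / (1.23 − 0.216) = ln(1.420) / 1.014 = 0.3509/1.014 = 0.3460 d.
L(t_c) = L₀ e^(−k_1 t_c) = 17.7 × 0.9280 = 16.43 mg/L, and at the critical point k_2 D_c = k_1 L, so D_c = (0.216/1.23) × 16.43 = 2.884 mg/L.
Minimum DO = C_s − D_c = 10.7 − 2.884 = 7.816 mg/L.
x_c = v t_c = 0.273 m/s × 0.3460 d × 86400 s/d = 8162 m ≈ 8.16 km.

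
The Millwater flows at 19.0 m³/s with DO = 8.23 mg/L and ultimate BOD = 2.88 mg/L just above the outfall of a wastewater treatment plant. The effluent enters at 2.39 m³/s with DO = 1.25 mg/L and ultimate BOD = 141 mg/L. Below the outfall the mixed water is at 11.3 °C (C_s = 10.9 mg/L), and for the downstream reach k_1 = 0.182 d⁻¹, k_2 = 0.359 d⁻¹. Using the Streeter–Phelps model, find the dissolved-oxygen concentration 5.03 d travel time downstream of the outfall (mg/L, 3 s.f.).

DO ≈ 5.89 mg/L

Mixed DO = (19.0×8.23 + 2.39×1.25)/(19.0+2.39) = 159.4/21.39 = 7.450 mg/L.
Mixed L₀ = (19.0×2.88 + 2.39×141)/(21.39) = 391.7/21.39 = 18.31 mg/L.
Initial deficit D₀ = C_s − DO₀ = 10.9 − 7.450 = 3.450 mg/L.
D(5.03) = [0.182×18.31/(0.359−0.182)](e^(−0.182×5.03) − e^(−0.359×5.03)) + 3.450 e^(−0.359×5.03)
= 18.83 × (0.4003 − 0.1643) + 3.450 × 0.1643 = 5.011 mg/L.
DO = 10.9 − 5.011 = 5.889 mg/L.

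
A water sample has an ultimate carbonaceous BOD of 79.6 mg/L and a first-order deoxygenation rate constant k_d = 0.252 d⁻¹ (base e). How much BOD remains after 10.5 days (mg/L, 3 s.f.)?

L_t = L₀ e^(−k_d t) = 79.6 × e^(−0.252×10.5) = 79.6 × 0.07093 = 5.646 mg/L.

L ≈ 5.65 mg/L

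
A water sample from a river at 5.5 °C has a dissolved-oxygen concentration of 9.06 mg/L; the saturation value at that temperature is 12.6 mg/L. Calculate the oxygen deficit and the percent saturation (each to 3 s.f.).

D = C_s − C = 12.6 − 9.06 = 3.54 mg/L.
% saturation = 9.06/12.6 × 100 = 71.9 %.

D ≈ 3.54 mg/L; 71.9 % saturation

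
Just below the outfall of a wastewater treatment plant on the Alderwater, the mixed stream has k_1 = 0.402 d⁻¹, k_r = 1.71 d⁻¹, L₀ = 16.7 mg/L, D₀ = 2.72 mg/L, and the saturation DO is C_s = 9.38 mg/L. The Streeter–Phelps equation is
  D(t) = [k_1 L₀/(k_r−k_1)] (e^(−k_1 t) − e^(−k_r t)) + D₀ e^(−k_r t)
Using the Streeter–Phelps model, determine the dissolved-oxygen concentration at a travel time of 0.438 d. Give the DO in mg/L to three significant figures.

k_1 L₀/(k_r−k_1) = 0.402×16.7/(1.71−0.402) = 6.713/1.308 = 5.133 mg/L.
e^(−k_1 t) = e^(−0.402×0.4380) = 0.8386; e^(−k_r t) = e^(−1.71×0.4380) = 0.4728.
D = 5.133 × (0.8386 − 0.4728) + 2.72 × 0.4728 = 1.877 + 1.286 = 3.163 mg/L.
DO = C_s − D = 9.38 − 3.163 = 6.217 mg/L.

DO ≈ 6.22 mg/L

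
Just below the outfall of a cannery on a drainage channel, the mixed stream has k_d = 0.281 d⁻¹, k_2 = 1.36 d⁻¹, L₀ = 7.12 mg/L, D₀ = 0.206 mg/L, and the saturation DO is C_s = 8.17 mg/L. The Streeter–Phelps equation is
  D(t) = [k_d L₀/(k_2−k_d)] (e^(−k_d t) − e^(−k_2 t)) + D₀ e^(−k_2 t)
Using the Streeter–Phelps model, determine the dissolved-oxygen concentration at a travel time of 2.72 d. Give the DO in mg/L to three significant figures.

k_d L₀/(k_2−k_d) = 0.281×7.12/(1.36−0.281) = 2.001/1.079 = 1.854 mg/L.
e^(−k_d t) = e^(−0.281×2.720) = 0.4657; e^(−k_2 t) = e^(−1.36×2.720) = 0.02474.
D = 1.854 × (0.4657 − 0.02474) + 0.206 × 0.02474 = 0.8175 + 0.005097 = 0.8226 mg/L.
DO = C_s − D = 8.17 − 0.8226 = 7.347 mg/L.

DO ≈ 7.35 mg/L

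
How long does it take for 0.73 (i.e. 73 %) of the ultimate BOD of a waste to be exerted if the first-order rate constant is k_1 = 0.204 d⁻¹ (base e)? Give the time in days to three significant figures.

t ≈ 6.42 d

y/L₀ = 1 − e^(−k_1 t) = 0.73 ⇒ e^(−k_1 t) = 0.270
t = −ln(0.270) / 0.204 = 1.309 / 0.204 = 6.418 d.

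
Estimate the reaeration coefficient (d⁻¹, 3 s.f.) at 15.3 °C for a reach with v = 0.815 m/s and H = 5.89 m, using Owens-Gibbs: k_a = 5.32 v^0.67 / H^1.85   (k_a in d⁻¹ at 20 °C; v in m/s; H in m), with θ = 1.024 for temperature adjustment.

k_a(20) = 5.32 × 0.815^0.67 / 5.89^1.85 = 5.32 × 0.8719 / 26.59 = 0.1745 d⁻¹.
k_a(15.3) = 0.1745 × 1.024^(15.3−20) = 0.1745 × 0.8945 = 0.1561 d⁻¹.

k_a ≈ 0.156 d⁻¹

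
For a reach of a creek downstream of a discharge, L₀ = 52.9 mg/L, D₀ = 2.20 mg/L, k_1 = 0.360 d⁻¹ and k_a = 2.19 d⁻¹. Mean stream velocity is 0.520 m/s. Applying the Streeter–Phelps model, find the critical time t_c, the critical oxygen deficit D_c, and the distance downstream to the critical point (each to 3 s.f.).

t_c ≈ 0.857 d; D_c ≈ 6.39 mg/L; x_c ≈ 38.5 km

At the critical point dD/dt = 0, so k_1 L₀ e^(−k_1 t) = k_a D. Substituting D(t) from the Streeter–Phelps equation and solving for t gives
t_c = ln[(k_a/k_1)(1 − D₀(k_a−k_1)/(k_1 L₀))] / (k_a−k_1).
Here k_a−k_1 = 1.830 d⁻¹ and 1 − D₀(k_a−k_1)/(k_1 L₀) = 1 − 2.20×1.830/(0.360×52.9) = 0.7886, so
t_c = ln(6.083 × 0.7886) / 1.830 = 1.568 / 1.830 = 0.8569 d.
D_c = (k_1/k_a) L₀ e^(−k_1 t_c) = (0.360/2.19) × 52.9 × e^(−0.360×0.8569) = 0.1644 × 52.9 × 0.7346 = 6.388 mg/L.
x_c = v t_c = 0.520 m/s × 0.8569 d × 86400 s/d = 38500 m ≈ 38.5 km.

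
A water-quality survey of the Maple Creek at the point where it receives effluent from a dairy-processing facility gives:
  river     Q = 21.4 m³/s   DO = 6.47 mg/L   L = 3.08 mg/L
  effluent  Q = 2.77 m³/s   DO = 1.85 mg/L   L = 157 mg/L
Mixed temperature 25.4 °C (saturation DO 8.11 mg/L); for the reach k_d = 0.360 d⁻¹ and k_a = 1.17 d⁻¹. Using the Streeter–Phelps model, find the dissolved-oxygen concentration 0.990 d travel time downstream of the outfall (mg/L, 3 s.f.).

Mixed DO = (21.4×6.47 + 2.77×1.85)/(21.4+2.77) = 143.6/24.17 = 5.941 mg/L.
Mixed L₀ = (21.4×3.08 + 2.77×157)/(24.17) = 500.8/24.17 = 20.72 mg/L.
Initial deficit D₀ = C_s − DO₀ = 8.11 − 5.941 = 2.169 mg/L.
D(0.990) = [0.360×20.72/(1.17−0.360)](e^(−0.360×0.990) − e^(−1.17×0.990)) + 2.169 e^(−1.17×0.990)
= 9.209 × (0.7002 − 0.3140) + 2.169 × 0.3140 = 4.237 mg/L.
DO = 8.11 − 4.237 = 3.873 mg/L.

DO ≈ 3.87 mg/L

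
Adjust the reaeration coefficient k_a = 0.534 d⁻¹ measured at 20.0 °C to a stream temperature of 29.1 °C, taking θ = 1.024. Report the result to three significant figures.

k_a(T₂) = k_a(T₁) · θ^(T₂−T₁) = 0.534 × 1.024^(29.1−20.0)
= 0.534 × 1.024^9.10 = 0.534 × 1.241 = 0.6626 d⁻¹.

k_a ≈ 0.663 d⁻¹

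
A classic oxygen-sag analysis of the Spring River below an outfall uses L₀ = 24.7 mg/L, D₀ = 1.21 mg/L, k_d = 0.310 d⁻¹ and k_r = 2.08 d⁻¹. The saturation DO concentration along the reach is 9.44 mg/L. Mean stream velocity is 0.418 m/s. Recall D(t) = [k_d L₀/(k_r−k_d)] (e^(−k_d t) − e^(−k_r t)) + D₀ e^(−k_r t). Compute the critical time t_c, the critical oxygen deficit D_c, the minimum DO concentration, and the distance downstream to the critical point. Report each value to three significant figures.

t_c ≈ 0.890 d; D_c ≈ 2.79 mg/L; min DO ≈ 6.65 mg/L; x_c ≈ 32.1 km

With k_r/k_d = 6.710 and 1 − D₀(k_r−k_d)/(k_d L₀) = 0.7203,
t_c = ln(6.710 × 0.7203) / (2.08 − 0.310) = ln(4.833) / 1.770 = 1.575/1.770 = 0.8901 d.
D_c = (k_d/k_r) L₀ e^(−k_d t_c) = (0.310/2.08) × 24.7 × e^(−0.310×0.8901) = 0.1490 × 24.7 × 0.7589 = 2.794 mg/L.
Minimum DO = C_s − D_c = 9.44 − 2.794 = 6.646 mg/L.
x_c = v t_c = 0.418 m/s × 0.8901 d × 86400 s/d = 32150 m ≈ 32.1 km.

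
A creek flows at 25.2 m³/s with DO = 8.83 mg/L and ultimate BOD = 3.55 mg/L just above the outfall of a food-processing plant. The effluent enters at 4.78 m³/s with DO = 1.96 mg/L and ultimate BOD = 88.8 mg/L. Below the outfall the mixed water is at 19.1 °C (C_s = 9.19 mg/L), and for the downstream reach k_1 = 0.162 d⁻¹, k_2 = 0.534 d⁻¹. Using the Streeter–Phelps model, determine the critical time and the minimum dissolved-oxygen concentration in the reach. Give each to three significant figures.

Mixed DO = (25.2×8.83 + 4.78×1.96)/(25.2+4.78) = 231.9/29.98 = 7.735 mg/L.
Mixed L₀ = (25.2×3.55 + 4.78×88.8)/(29.98) = 513.9/29.98 = 17.14 mg/L.
Initial deficit D₀ = C_s − DO₀ = 9.19 − 7.735 = 1.455 mg/L.
t_c = (1/0.3720) ln[(0.534/0.162)(1 − 1.455×0.3720/(0.162×17.14))] = 2.688 × ln(2.654) = 2.624 d.
D_c = (0.162/0.534) × 17.14 × e^(−0.162×2.624) = 0.3034 × 17.14 × 0.6538 = 3.400 mg/L.
Minimum DO = 9.19 − 3.400 = 5.790 mg/L.

t_c ≈ 2.62 d; minimum DO ≈ 5.79 mg/L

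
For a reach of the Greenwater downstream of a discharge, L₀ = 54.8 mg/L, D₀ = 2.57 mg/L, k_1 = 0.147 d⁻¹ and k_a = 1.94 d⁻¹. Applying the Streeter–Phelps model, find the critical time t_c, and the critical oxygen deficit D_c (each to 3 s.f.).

t_c ≈ 0.966 d; D_c ≈ 3.60 mg/L

At the critical point dD/dt = 0, so k_1 L₀ e^(−k_1 t) = k_a D. Substituting D(t) from the Streeter–Phelps equation and solving for t gives
t_c = ln[(k_a/k_1)(1 − D₀(k_a−k_1)/(k_1 L₀))] / (k_a−k_1).
Here k_a−k_1 = 1.793 d⁻¹ and 1 − D₀(k_a−k_1)/(k_1 L₀) = 1 − 2.57×1.793/(0.147×54.8) = 0.4280, so
t_c = ln(13.20 × 0.4280) / 1.793 = 1.731 / 1.793 = 0.9656 d.
L(t_c) = L₀ e^(−k_1 t_c) = 54.8 × 0.8677 = 47.55 mg/L, and at the critical point k_a D_c = k_1 L, so D_c = (0.147/1.94) × 47.55 = 3.603 mg/L.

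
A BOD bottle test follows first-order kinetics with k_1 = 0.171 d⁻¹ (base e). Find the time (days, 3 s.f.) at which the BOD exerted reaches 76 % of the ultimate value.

t ≈ 8.35 d

y/L₀ = 1 − e^(−k_1 t) = 0.76 ⇒ e^(−k_1 t) = 0.240
t = −ln(0.240) / 0.171 = 1.427 / 0.171 = 8.346 d.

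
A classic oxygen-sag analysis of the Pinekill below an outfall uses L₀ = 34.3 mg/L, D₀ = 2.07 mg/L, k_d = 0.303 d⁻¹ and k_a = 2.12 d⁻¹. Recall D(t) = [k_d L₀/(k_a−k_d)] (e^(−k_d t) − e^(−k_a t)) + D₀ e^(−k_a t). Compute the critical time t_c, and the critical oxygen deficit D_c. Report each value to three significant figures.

t_c ≈ 0.823 d; D_c ≈ 3.82 mg/L

At the critical point dD/dt = 0, so k_d L₀ e^(−k_d t) = k_a D. Substituting D(t) from the Streeter–Phelps equation and solving for t gives
t_c = ln[(k_a/k_d)(1 − D₀(k_a−k_d)/(k_d L₀))] / (k_a−k_d).
Here k_a−k_d = 1.817 d⁻¹ and 1 − D₀(k_a−k_d)/(k_d L₀) = 1 − 2.07×1.817/(0.303×34.3) = 0.6381, so
t_c = ln(6.997 × 0.6381) / 1.817 = 1.496 / 1.817 = 0.8234 d.
L(t_c) = L₀ e^(−k_d t_c) = 34.3 × 0.7792 = 26.73 mg/L, and at the critical point k_a D_c = k_d L, so D_c = (0.303/2.12) × 26.73 = 3.820 mg/L.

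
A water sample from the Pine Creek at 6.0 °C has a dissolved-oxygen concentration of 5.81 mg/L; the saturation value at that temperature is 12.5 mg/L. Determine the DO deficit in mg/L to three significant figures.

D ≈ 6.69 mg/L

D = C_s − C = 12.5 − 5.81 = 6.69 mg/L.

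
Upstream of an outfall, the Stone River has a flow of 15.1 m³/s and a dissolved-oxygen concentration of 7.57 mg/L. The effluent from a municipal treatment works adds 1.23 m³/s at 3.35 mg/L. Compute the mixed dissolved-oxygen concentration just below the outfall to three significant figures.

Flow-weighted mixing: C = (Q_r C_r + Q_w C_w)/(Q_r + Q_w)
= (15.1×7.57 + 1.23×3.35)/(15.1 + 1.23) = 118.4/16.33 = 7.252 mg/L.

7.25 mg/L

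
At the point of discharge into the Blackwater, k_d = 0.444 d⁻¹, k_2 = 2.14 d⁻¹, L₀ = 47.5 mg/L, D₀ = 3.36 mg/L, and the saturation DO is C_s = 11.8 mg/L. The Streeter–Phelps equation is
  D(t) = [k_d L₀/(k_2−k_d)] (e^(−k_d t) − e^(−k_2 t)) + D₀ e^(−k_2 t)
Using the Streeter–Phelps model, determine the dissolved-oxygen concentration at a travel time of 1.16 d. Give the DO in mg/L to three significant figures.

DO ≈ 5.13 mg/L

k_d L₀/(k_2−k_d) = 0.444×47.5/(2.14−0.444) = 21.09/1.696 = 12.44 mg/L.
e^(−k_d t) = e^(−0.444×1.160) = 0.5975; e^(−k_2 t) = e^(−2.14×1.160) = 0.08354.
D = 12.44 × (0.5975 − 0.08354) + 3.36 × 0.08354 = 6.391 + 0.2807 = 6.672 mg/L.
DO = C_s − D = 11.8 − 6.672 = 5.128 mg/L.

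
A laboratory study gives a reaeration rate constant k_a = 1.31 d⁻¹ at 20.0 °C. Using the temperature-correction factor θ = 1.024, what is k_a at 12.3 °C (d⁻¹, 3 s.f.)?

k_a(T₂) = k_a(T₁) · θ^(T₂−T₁) = 1.31 × 1.024^(12.3−20.0)
= 1.31 × 1.024^-7.70 = 1.31 × 0.8331 = 1.091 d⁻¹.

k_a ≈ 1.09 d⁻¹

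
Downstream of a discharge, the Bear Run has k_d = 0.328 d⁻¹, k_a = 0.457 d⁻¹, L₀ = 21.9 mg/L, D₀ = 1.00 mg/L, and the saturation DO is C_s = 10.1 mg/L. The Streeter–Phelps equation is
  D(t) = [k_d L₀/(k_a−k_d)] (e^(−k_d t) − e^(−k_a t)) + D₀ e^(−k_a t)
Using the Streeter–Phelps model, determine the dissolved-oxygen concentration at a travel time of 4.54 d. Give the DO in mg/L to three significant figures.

DO ≈ 4.41 mg/L

k_d L₀/(k_a−k_d) = 0.328×21.9/(0.457−0.328) = 7.183/0.1290 = 55.68 mg/L.
e^(−k_d t) = e^(−0.328×4.540) = 0.2256; e^(−k_a t) = e^(−0.457×4.540) = 0.1256.
D = 55.68 × (0.2256 − 0.1256) + 1.00 × 0.1256 = 5.568 + 0.1256 = 5.693 mg/L.
DO = C_s − D = 10.1 − 5.693 = 4.407 mg/L.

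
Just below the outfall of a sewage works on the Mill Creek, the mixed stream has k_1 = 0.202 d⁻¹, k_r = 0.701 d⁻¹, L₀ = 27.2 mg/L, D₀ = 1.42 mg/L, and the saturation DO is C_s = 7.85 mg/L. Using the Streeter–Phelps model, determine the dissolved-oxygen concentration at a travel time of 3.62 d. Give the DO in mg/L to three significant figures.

DO ≈ 3.31 mg/L

k_1 L₀/(k_r−k_1) = 0.202×27.2/(0.701−0.202) = 5.494/0.4990 = 11.01 mg/L.
e^(−k_1 t) = e^(−0.202×3.620) = 0.4813; e^(−k_r t) = e^(−0.701×3.620) = 0.07905.
D = 11.01 × (0.4813 − 0.07905) + 1.42 × 0.07905 = 4.429 + 0.1123 = 4.541 mg/L.
DO = C_s − D = 7.85 − 4.541 = 3.309 mg/L.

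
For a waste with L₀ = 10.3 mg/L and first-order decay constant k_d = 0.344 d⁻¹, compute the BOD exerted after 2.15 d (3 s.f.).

y ≈ 5.38 mg/L

y_t = L₀(1 − e^(−k_d t)) = 10.3 × (1 − e^(−0.344×2.15))
= 10.3 × (1 − 0.4773) = 10.3 × 0.5227 = 5.384 mg/L.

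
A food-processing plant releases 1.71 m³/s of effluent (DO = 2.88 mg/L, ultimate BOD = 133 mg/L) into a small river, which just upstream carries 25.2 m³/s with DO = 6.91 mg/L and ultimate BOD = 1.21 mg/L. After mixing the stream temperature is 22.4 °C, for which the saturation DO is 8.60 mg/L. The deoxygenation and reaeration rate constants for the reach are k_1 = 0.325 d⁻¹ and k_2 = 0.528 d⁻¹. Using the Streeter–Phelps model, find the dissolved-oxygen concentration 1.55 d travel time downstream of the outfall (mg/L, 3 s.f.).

Mixed DO = (25.2×6.91 + 1.71×2.88)/(25.2+1.71) = 179.1/26.91 = 6.654 mg/L.
Mixed L₀ = (25.2×1.21 + 1.71×133)/(26.91) = 257.9/26.91 = 9.585 mg/L.
Initial deficit D₀ = C_s − DO₀ = 8.60 − 6.654 = 1.946 mg/L.
D(1.55) = [0.325×9.585/(0.528−0.325)](e^(−0.325×1.55) − e^(−0.528×1.55)) + 1.946 e^(−0.528×1.55)
= 15.34 × (0.6043 − 0.4411) + 1.946 × 0.4411 = 3.362 mg/L.
DO = 8.60 − 3.362 = 5.238 mg/L.

DO ≈ 5.24 mg/L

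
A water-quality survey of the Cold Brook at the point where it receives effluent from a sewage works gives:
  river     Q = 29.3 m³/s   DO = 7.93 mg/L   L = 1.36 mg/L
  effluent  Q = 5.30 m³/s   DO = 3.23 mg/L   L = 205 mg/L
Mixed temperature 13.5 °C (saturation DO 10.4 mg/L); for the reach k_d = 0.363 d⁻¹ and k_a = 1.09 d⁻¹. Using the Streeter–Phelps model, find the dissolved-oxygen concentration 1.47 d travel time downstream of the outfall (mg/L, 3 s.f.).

Mixed DO = (29.3×7.93 + 5.30×3.23)/(29.3+5.30) = 249.5/34.60 = 7.210 mg/L.
Mixed L₀ = (29.3×1.36 + 5.30×205)/(34.60) = 1126/34.60 = 32.55 mg/L.
Initial deficit D₀ = C_s − DO₀ = 10.4 − 7.210 = 3.190 mg/L.
D(1.47) = [0.363×32.55/(1.09−0.363)](e^(−0.363×1.47) − e^(−1.09×1.47)) + 3.190 e^(−1.09×1.47)
= 16.25 × (0.5865 − 0.2014) + 3.190 × 0.2014 = 6.901 mg/L.
DO = 10.4 − 6.901 = 3.499 mg/L.

DO ≈ 3.50 mg/L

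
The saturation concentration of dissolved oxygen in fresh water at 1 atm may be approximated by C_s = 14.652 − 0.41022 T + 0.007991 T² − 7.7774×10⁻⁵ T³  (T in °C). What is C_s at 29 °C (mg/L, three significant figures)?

C_s ≈ 7.58 mg/L

C_s = 14.652 − 0.41022×29 + 0.007991×29² − 7.7774×10⁻⁵×29³ = 7.579 mg/L.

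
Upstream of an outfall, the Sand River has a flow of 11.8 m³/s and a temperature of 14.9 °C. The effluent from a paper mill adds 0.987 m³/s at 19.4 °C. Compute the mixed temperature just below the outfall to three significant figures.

Flow-weighted mixing: C = (Q_r C_r + Q_w C_w)/(Q_r + Q_w)
= (11.8×14.9 + 0.987×19.4)/(11.8 + 0.987) = 195.0/12.79 = 15.25 °C.

15.2 °C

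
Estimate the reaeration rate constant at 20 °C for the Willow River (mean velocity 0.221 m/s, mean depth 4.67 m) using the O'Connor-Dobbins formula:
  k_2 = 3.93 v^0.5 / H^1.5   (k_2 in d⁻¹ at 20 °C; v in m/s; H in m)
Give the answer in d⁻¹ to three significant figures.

k_2 ≈ 0.183 d⁻¹

k_2 = 3.93 × 0.221^0.5 / 4.67^1.5 = 3.93 × 0.4701 / 10.09 = 0.1831 d⁻¹.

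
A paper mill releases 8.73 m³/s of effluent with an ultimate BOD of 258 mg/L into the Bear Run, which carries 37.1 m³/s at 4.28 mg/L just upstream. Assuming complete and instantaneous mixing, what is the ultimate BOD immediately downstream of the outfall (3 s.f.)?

Flow-weighted mixing: C = (Q_r C_r + Q_w C_w)/(Q_r + Q_w)
= (37.1×4.28 + 8.73×258)/(37.1 + 8.73) = 2411/45.83 = 52.61 mg/L.

52.6 mg/L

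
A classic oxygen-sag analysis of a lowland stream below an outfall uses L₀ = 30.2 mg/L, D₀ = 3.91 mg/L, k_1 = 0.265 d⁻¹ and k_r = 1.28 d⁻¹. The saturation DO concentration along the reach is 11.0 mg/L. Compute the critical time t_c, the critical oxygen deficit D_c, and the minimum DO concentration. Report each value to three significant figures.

At the critical point dD/dt = 0, so k_1 L₀ e^(−k_1 t) = k_r D. Substituting D(t) from the Streeter–Phelps equation and solving for t gives
t_c = ln[(k_r/k_1)(1 − D₀(k_r−k_1)/(k_1 L₀))] / (k_r−k_1).
Here k_r−k_1 = 1.015 d⁻¹ and 1 − D₀(k_r−k_1)/(k_1 L₀) = 1 − 3.91×1.015/(0.265×30.2) = 0.5041, so
t_c = ln(4.830 × 0.5041) / 1.015 = 0.8899 / 1.015 = 0.8768 d.
L(t_c) = L₀ e^(−k_1 t_c) = 30.2 × 0.7927 = 23.94 mg/L, and at the critical point k_r D_c = k_1 L, so D_c = (0.265/1.28) × 23.94 = 4.956 mg/L.
Minimum DO = C_s − D_c = 11.0 − 4.956 = 6.044 mg/L.

t_c ≈ 0.877 d; D_c ≈ 4.96 mg/L; min DO ≈ 6.04 mg/L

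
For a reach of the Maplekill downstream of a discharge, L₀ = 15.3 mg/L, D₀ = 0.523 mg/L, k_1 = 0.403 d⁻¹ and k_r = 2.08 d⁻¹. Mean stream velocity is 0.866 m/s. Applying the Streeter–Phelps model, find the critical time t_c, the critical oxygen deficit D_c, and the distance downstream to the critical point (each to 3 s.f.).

At the critical point dD/dt = 0, so k_1 L₀ e^(−k_1 t) = k_r D. Substituting D(t) from the Streeter–Phelps equation and solving for t gives
t_c = ln[(k_r/k_1)(1 − D₀(k_r−k_1)/(k_1 L₀))] / (k_r−k_1).
Here k_r−k_1 = 1.677 d⁻¹ and 1 − D₀(k_r−k_1)/(k_1 L₀) = 1 − 0.523×1.677/(0.403×15.3) = 0.8578, so
t_c = ln(5.161 × 0.8578) / 1.677 = 1.488 / 1.677 = 0.8871 d.
L(t_c) = L₀ e^(−k_1 t_c) = 15.3 × 0.6994 = 10.70 mg/L, and at the critical point k_r D_c = k_1 L, so D_c = (0.403/2.08) × 10.70 = 2.073 mg/L.
x_c = v t_c = 0.866 m/s × 0.8871 d × 86400 s/d = 66380 m ≈ 66.4 km.

t_c ≈ 0.887 d; D_c ≈ 2.07 mg/L; x_c ≈ 66.4 km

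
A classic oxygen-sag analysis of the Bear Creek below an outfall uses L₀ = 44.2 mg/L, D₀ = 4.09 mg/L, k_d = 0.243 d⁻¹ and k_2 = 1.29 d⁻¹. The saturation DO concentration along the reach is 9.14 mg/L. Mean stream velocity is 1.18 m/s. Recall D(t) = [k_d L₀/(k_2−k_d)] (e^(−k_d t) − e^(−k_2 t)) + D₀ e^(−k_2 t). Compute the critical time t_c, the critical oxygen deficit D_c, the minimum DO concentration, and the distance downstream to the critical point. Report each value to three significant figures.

t_c ≈ 1.11 d; D_c ≈ 6.36 mg/L; min DO ≈ 2.78 mg/L; x_c ≈ 113 km

At the critical point dD/dt = 0, so k_d L₀ e^(−k_d t) = k_2 D. Substituting D(t) from the Streeter–Phelps equation and solving for t gives
t_c = ln[(k_2/k_d)(1 − D₀(k_2−k_d)/(k_d L₀))] / (k_2−k_d).
Here k_2−k_d = 1.047 d⁻¹ and 1 − D₀(k_2−k_d)/(k_d L₀) = 1 − 4.09×1.047/(0.243×44.2) = 0.6013, so
t_c = ln(5.309 × 0.6013) / 1.047 = 1.161 / 1.047 = 1.109 d.
D_c = (k_d/k_2) L₀ e^(−k_d t_c) = (0.243/1.29) × 44.2 × e^(−0.243×1.109) = 0.1884 × 44.2 × 0.7638 = 6.360 mg/L.
Minimum DO = C_s − D_c = 9.14 − 6.360 = 2.780 mg/L.
x_c = v t_c = 1.18 m/s × 1.109 d × 86400 s/d = 113000 m ≈ 113 km.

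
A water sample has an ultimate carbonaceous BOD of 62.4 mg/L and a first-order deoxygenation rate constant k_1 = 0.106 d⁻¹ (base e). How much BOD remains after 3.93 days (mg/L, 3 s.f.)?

L ≈ 41.1 mg/L

L_t = L₀ e^(−k_1 t) = 62.4 × e^(−0.106×3.93) = 62.4 × 0.6593 = 41.14 mg/L.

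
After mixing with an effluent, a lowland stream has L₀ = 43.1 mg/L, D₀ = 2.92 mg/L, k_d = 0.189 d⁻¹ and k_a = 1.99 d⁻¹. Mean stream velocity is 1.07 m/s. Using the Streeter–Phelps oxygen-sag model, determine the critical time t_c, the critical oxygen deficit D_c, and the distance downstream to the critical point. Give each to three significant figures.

t_c ≈ 0.731 d; D_c ≈ 3.57 mg/L; x_c ≈ 67.6 km

t_c = [1/(k_a−k_d)] ln[(k_a/k_d)(1 − D₀(k_a−k_d)/(k_d L₀))]
= [1/(1.99−0.189)] ln[(1.99/0.189)(1 − 2.92×1.801/(0.189×43.1))]
= (1/1.801) ln[10.53 × 0.3544] = 0.5552 × ln(3.732) = 0.5552 × 1.317 = 0.7312 d.
L(t_c) = L₀ e^(−k_d t_c) = 43.1 × 0.8709 = 37.54 mg/L, and at the critical point k_a D_c = k_d L, so D_c = (0.189/1.99) × 37.54 = 3.565 mg/L.
x_c = v t_c = 1.07 m/s × 0.7312 d × 86400 s/d = 67600 m ≈ 67.6 km.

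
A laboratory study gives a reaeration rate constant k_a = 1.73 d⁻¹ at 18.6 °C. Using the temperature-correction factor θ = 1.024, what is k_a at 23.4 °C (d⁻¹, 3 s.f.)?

k_a ≈ 1.94 d⁻¹

k_a(T₂) = k_a(T₁) · θ^(T₂−T₁) = 1.73 × 1.024^(23.4−18.6)
= 1.73 × 1.024^4.80 = 1.73 × 1.121 = 1.939 d⁻¹.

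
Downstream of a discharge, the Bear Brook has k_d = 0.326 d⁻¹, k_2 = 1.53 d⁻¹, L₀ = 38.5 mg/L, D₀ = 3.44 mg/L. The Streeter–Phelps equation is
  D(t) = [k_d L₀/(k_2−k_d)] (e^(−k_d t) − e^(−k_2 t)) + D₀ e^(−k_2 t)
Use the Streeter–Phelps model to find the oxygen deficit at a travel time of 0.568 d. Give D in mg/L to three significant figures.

D ≈ 5.73 mg/L

k_d L₀/(k_2−k_d) = 0.326×38.5/(1.53−0.326) = 12.55/1.204 = 10.42 mg/L.
e^(−k_d t) = e^(−0.326×0.5680) = 0.8310; e^(−k_2 t) = e^(−1.53×0.5680) = 0.4194.
D = 10.42 × (0.8310 − 0.4194) + 3.44 × 0.4194 = 4.291 + 1.443 = 5.733 mg/L.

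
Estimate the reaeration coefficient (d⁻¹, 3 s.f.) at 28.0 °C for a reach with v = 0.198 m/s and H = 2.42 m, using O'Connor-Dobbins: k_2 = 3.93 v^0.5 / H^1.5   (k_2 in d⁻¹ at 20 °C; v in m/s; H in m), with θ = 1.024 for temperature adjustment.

k_2(20) = 3.93 × 0.198^0.5 / 2.42^1.5 = 3.93 × 0.4450 / 3.765 = 0.4645 d⁻¹.
k_2(28.0) = 0.4645 × 1.024^(28.0−20) = 0.4645 × 1.209 = 0.5616 d⁻¹.

k_2 ≈ 0.562 d⁻¹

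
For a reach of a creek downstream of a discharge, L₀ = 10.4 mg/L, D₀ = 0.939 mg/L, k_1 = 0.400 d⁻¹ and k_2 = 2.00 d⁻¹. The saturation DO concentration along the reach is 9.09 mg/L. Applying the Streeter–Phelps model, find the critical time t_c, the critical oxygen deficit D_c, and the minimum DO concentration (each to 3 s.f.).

t_c ≈ 0.726 d; D_c ≈ 1.56 mg/L; min DO ≈ 7.53 mg/L

t_c = [1/(k_2−k_1)] ln[(k_2/k_1)(1 − D₀(k_2−k_1)/(k_1 L₀))]
= [1/(2.00−0.400)] ln[(2.00/0.400)(1 − 0.939×1.600/(0.400×10.4))]
= (1/1.600) ln[5.000 × 0.6388] = 0.6250 × ln(3.194) = 0.6250 × 1.161 = 0.7258 d.
L(t_c) = L₀ e^(−k_1 t_c) = 10.4 × 0.7480 = 7.779 mg/L, and at the critical point k_2 D_c = k_1 L, so D_c = (0.400/2.00) × 7.779 = 1.556 mg/L.
Minimum DO = C_s − D_c = 9.09 − 1.556 = 7.534 mg/L.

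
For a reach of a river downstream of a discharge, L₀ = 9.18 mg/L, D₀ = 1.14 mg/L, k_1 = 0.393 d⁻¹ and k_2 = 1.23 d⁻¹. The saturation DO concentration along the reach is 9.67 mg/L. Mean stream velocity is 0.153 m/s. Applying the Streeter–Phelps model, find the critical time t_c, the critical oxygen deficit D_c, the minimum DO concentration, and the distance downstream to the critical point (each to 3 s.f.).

t_c ≈ 0.996 d; D_c ≈ 1.98 mg/L; min DO ≈ 7.69 mg/L; x_c ≈ 13.2 km

t_c = [1/(k_2−k_1)] ln[(k_2/k_1)(1 − D₀(k_2−k_1)/(k_1 L₀))]
= [1/(1.23−0.393)] ln[(1.23/0.393)(1 − 1.14×0.8370/(0.393×9.18))]
= (1/0.8370) ln[3.130 × 0.7355] = 1.195 × ln(2.302) = 1.195 × 0.8338 = 0.9962 d.
D_c = (k_1/k_2) L₀ e^(−k_1 t_c) = (0.393/1.23) × 9.18 × e^(−0.393×0.9962) = 0.3195 × 9.18 × 0.6760 = 1.983 mg/L.
Minimum DO = C_s − D_c = 9.67 − 1.983 = 7.687 mg/L.
x_c = v t_c = 0.153 m/s × 0.9962 d × 86400 s/d = 13170 m ≈ 13.2 km.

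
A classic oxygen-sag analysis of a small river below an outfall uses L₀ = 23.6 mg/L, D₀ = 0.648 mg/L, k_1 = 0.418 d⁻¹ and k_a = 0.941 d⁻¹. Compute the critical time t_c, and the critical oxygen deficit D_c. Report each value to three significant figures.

t_c ≈ 1.48 d; D_c ≈ 5.64 mg/L

t_c = [1/(k_a−k_1)] ln[(k_a/k_1)(1 − D₀(k_a−k_1)/(k_1 L₀))]
= [1/(0.941−0.418)] ln[(0.941/0.418)(1 − 0.648×0.5230/(0.418×23.6))]
= (1/0.5230) ln[2.251 × 0.9656] = 1.912 × ln(2.174) = 1.912 × 0.7765 = 1.485 d.
L(t_c) = L₀ e^(−k_1 t_c) = 23.6 × 0.5376 = 12.69 mg/L, and at the critical point k_a D_c = k_1 L, so D_c = (0.418/0.941) × 12.69 = 5.636 mg/L.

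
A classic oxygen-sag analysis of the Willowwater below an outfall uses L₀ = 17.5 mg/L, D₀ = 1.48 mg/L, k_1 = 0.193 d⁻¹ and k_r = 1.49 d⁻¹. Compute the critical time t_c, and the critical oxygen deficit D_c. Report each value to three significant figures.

t_c ≈ 0.928 d; D_c ≈ 1.90 mg/L

At the critical point dD/dt = 0, so k_1 L₀ e^(−k_1 t) = k_r D. Substituting D(t) from the Streeter–Phelps equation and solving for t gives
t_c = ln[(k_r/k_1)(1 − D₀(k_r−k_1)/(k_1 L₀))] / (k_r−k_1).
Here k_r−k_1 = 1.297 d⁻¹ and 1 − D₀(k_r−k_1)/(k_1 L₀) = 1 − 1.48×1.297/(0.193×17.5) = 0.4317, so
t_c = ln(7.720 × 0.4317) / 1.297 = 1.204 / 1.297 = 0.9281 d.
D_c = (k_1/k_r) L₀ e^(−k_1 t_c) = (0.193/1.49) × 17.5 × e^(−0.193×0.9281) = 0.1295 × 17.5 × 0.8360 = 1.895 mg/L.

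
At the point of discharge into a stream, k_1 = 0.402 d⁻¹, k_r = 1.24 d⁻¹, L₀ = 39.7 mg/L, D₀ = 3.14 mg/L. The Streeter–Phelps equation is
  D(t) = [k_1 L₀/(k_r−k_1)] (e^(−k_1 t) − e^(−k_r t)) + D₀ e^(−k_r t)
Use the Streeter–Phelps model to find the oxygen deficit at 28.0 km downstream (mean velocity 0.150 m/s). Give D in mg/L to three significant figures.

Travel time t = x/v = 28.0 km / (0.150 m/s) = 28000 m / 0.150 m/s = 186700 s = 2.160 d.
k_1 L₀/(k_r−k_1) = 0.402×39.7/(1.24−0.402) = 15.96/0.8380 = 19.04 mg/L.
e^(−k_1 t) = e^(−0.402×2.160) = 0.4196; e^(−k_r t) = e^(−1.24×2.160) = 0.06863.
D = 19.04 × (0.4196 − 0.06863) + 3.14 × 0.06863 = 6.684 + 0.2155 = 6.899 mg/L.

D ≈ 6.90 mg/L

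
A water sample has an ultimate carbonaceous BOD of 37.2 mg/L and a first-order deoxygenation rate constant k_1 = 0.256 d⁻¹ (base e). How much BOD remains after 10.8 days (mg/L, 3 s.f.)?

L ≈ 2.34 mg/L

L_t = L₀ e^(−k_1 t) = 37.2 × e^(−0.256×10.8) = 37.2 × 0.06299 = 2.343 mg/L.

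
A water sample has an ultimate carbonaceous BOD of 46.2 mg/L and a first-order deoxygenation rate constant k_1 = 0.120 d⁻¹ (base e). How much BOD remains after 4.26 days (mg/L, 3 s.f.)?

L ≈ 27.7 mg/L

L_t = L₀ e^(−k_1 t) = 46.2 × e^(−0.120×4.26) = 46.2 × 0.5998 = 27.71 mg/L.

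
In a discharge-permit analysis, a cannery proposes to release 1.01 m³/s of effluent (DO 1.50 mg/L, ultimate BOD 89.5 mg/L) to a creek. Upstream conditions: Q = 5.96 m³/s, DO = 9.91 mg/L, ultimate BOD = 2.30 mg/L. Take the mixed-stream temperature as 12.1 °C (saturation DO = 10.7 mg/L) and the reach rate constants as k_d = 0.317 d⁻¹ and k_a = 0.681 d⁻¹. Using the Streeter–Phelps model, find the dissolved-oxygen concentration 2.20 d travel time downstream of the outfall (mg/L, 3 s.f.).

DO ≈ 6.68 mg/L

Mixed DO = (5.96×9.91 + 1.01×1.50)/(5.96+1.01) = 60.58/6.970 = 8.691 mg/L.
Mixed L₀ = (5.96×2.30 + 1.01×89.5)/(6.970) = 104.1/6.970 = 14.94 mg/L.
Initial deficit D₀ = C_s − DO₀ = 10.7 − 8.691 = 2.009 mg/L.
D(2.20) = [0.317×14.94/(0.681−0.317)](e^(−0.317×2.20) − e^(−0.681×2.20)) + 2.009 e^(−0.681×2.20)
= 13.01 × (0.4979 − 0.2235) + 2.009 × 0.2235 = 4.018 mg/L.
DO = 10.7 − 4.018 = 6.682 mg/L.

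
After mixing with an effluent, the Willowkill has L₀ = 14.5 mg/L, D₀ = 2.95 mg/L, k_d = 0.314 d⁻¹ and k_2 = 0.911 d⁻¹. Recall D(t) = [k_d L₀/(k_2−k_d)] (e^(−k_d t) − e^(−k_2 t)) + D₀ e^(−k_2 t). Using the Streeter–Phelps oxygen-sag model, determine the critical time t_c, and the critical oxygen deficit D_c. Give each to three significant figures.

With k_2/k_d = 2.901 and 1 − D₀(k_2−k_d)/(k_d L₀) = 0.6132,
t_c = ln(2.901 × 0.6132) / (0.911 − 0.314) = ln(1.779) / 0.5970 = 0.5761/0.5970 = 0.9649 d.
L(t_c) = L₀ e^(−k_d t_c) = 14.5 × 0.7386 = 10.71 mg/L, and at the critical point k_2 D_c = k_d L, so D_c = (0.314/0.911) × 10.71 = 3.691 mg/L.

t_c ≈ 0.965 d; D_c ≈ 3.69 mg/L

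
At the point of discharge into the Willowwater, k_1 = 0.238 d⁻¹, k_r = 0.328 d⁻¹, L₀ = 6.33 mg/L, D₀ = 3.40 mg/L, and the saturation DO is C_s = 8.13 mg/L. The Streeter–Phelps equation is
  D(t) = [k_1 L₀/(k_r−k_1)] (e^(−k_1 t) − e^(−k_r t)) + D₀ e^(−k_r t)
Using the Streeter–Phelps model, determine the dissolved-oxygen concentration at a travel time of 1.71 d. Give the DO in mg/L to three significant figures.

DO ≈ 4.60 mg/L

k_1 L₀/(k_r−k_1) = 0.238×6.33/(0.328−0.238) = 1.507/0.09000 = 16.74 mg/L.
e^(−k_1 t) = e^(−0.238×1.710) = 0.6657; e^(−k_r t) = e^(−0.328×1.710) = 0.5707.
D = 16.74 × (0.6657 − 0.5707) + 3.40 × 0.5707 = 1.589 + 1.940 = 3.530 mg/L.
DO = C_s − D = 8.13 − 3.530 = 4.600 mg/L.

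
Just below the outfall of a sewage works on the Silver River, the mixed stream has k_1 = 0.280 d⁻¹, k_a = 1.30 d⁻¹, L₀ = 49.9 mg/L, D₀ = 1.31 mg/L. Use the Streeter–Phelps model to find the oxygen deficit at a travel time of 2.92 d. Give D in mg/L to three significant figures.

k_1 L₀/(k_a−k_1) = 0.280×49.9/(1.30−0.280) = 13.97/1.020 = 13.70 mg/L.
e^(−k_1 t) = e^(−0.280×2.920) = 0.4415; e^(−k_a t) = e^(−1.30×2.920) = 0.02246.
D = 13.70 × (0.4415 − 0.02246) + 1.31 × 0.02246 = 5.740 + 0.02942 = 5.769 mg/L.

D ≈ 5.77 mg/L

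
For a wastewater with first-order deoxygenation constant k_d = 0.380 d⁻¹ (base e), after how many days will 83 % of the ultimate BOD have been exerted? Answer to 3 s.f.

y/L₀ = 1 − e^(−k_d t) = 0.83 ⇒ e^(−k_d t) = 0.170
t = −ln(0.170) / 0.380 = 1.772 / 0.380 = 4.663 d.

t ≈ 4.66 d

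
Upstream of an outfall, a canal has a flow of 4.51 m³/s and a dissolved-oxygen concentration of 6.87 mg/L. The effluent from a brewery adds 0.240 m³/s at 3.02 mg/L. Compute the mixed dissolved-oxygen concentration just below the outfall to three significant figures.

Flow-weighted mixing: C = (Q_r C_r + Q_w C_w)/(Q_r + Q_w)
= (4.51×6.87 + 0.240×3.02)/(4.51 + 0.240) = 31.71/4.750 = 6.675 mg/L.

6.68 mg/L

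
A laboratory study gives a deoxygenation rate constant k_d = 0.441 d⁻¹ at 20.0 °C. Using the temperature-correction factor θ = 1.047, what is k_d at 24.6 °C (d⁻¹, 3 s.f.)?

k_d ≈ 0.545 d⁻¹

k_d(T₂) = k_d(T₁) · θ^(T₂−T₁) = 0.441 × 1.047^(24.6−20.0)
= 0.441 × 1.047^4.60 = 0.441 × 1.235 = 0.5447 d⁻¹.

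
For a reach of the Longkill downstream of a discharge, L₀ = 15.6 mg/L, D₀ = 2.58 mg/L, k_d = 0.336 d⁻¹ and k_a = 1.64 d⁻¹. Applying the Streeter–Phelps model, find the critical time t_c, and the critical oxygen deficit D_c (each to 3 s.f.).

t_c ≈ 0.428 d; D_c ≈ 2.77 mg/L

At the critical point dD/dt = 0, so k_d L₀ e^(−k_d t) = k_a D. Substituting D(t) from the Streeter–Phelps equation and solving for t gives
t_c = ln[(k_a/k_d)(1 − D₀(k_a−k_d)/(k_d L₀))] / (k_a−k_d).
Here k_a−k_d = 1.304 d⁻¹ and 1 − D₀(k_a−k_d)/(k_d L₀) = 1 − 2.58×1.304/(0.336×15.6) = 0.3582, so
t_c = ln(4.881 × 0.3582) / 1.304 = 0.5585 / 1.304 = 0.4283 d.
D_c = (k_d/k_a) L₀ e^(−k_d t_c) = (0.336/1.64) × 15.6 × e^(−0.336×0.4283) = 0.2049 × 15.6 × 0.8660 = 2.768 mg/L.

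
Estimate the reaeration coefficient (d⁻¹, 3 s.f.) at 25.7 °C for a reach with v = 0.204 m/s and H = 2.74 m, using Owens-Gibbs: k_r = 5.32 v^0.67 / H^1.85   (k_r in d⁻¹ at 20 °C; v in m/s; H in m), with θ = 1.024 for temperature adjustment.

k_r ≈ 0.325 d⁻¹

k_r(20) = 5.32 × 0.204^0.67 / 2.74^1.85 = 5.32 × 0.3447 / 6.454 = 0.2841 d⁻¹.
k_r(25.7) = 0.2841 × 1.024^(25.7−20) = 0.2841 × 1.145 = 0.3253 d⁻¹.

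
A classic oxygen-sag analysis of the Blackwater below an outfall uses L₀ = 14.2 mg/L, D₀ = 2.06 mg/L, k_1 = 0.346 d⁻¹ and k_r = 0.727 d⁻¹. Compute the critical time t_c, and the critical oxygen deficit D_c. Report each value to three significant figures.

t_c ≈ 1.49 d; D_c ≈ 4.03 mg/L

t_c = [1/(k_r−k_1)] ln[(k_r/k_1)(1 − D₀(k_r−k_1)/(k_1 L₀))]
= [1/(0.727−0.346)] ln[(0.727/0.346)(1 − 2.06×0.3810/(0.346×14.2))]
= (1/0.3810) ln[2.101 × 0.8403] = 2.625 × ln(1.766) = 2.625 × 0.5684 = 1.492 d.
D_c = (k_1/k_r) L₀ e^(−k_1 t_c) = (0.346/0.727) × 14.2 × e^(−0.346×1.492) = 0.4759 × 14.2 × 0.5968 = 4.033 mg/L.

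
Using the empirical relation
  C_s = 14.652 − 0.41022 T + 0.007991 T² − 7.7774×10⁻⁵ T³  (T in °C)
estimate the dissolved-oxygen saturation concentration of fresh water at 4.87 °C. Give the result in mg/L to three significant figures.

C_s ≈ 12.8 mg/L

C_s = 14.652 − 0.41022×4.87 + 0.007991×4.87² − 7.7774×10⁻⁵×4.87³ = 12.83 mg/L.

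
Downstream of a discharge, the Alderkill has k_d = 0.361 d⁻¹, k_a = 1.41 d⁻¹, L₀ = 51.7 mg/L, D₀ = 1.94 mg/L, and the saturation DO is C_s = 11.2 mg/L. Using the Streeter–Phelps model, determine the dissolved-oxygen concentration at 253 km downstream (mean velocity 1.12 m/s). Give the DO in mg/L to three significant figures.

Travel time t = x/v = 253 km / (1.12 m/s) = 253000 m / 1.12 m/s = 225900 s = 2.615 d.
k_d L₀/(k_a−k_d) = 0.361×51.7/(1.41−0.361) = 18.66/1.049 = 17.79 mg/L.
e^(−k_d t) = e^(−0.361×2.615) = 0.3891; e^(−k_a t) = e^(−1.41×2.615) = 0.02506.
D = 17.79 × (0.3891 − 0.02506) + 1.94 × 0.02506 = 6.478 + 0.04862 = 6.526 mg/L.
DO = C_s − D = 11.2 − 6.526 = 4.674 mg/L.

DO ≈ 4.67 mg/L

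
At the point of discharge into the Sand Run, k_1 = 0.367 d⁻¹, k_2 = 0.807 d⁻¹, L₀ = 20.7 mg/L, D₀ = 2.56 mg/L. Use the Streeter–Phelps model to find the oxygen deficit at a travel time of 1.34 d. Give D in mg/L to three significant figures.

k_1 L₀/(k_2−k_1) = 0.367×20.7/(0.807−0.367) = 7.597/0.4400 = 17.27 mg/L.
e^(−k_1 t) = e^(−0.367×1.340) = 0.6115; e^(−k_2 t) = e^(−0.807×1.340) = 0.3391.
D = 17.27 × (0.6115 − 0.3391) + 2.56 × 0.3391 = 4.703 + 0.8682 = 5.572 mg/L.

D ≈ 5.57 mg/L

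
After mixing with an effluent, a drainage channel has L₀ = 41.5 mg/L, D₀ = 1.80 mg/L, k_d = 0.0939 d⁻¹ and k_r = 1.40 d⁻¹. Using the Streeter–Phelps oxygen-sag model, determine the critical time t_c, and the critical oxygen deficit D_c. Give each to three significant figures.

t_c ≈ 1.36 d; D_c ≈ 2.45 mg/L

With k_r/k_d = 14.91 and 1 − D₀(k_r−k_d)/(k_d L₀) = 0.3967,
t_c = ln(14.91 × 0.3967) / (1.40 − 0.0939) = ln(5.915) / 1.306 = 1.777/1.306 = 1.361 d.
L(t_c) = L₀ e^(−k_d t_c) = 41.5 × 0.8800 = 36.52 mg/L, and at the critical point k_r D_c = k_d L, so D_c = (0.0939/1.40) × 36.52 = 2.450 mg/L.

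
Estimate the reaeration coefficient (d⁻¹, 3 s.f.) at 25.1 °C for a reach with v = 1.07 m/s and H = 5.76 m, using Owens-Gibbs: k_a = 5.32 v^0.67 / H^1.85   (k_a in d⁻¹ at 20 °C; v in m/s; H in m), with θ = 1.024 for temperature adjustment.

k_a ≈ 0.246 d⁻¹

k_a(20) = 5.32 × 1.07^0.67 / 5.76^1.85 = 5.32 × 1.046 / 25.51 = 0.2182 d⁻¹.
k_a(25.1) = 0.2182 × 1.024^(25.1−20) = 0.2182 × 1.129 = 0.2462 d⁻¹.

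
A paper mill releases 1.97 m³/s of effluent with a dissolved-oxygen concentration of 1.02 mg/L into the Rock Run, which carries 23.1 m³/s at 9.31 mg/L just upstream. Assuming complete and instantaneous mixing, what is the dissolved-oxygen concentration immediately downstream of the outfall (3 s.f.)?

8.66 mg/L

Flow-weighted mixing: C = (Q_r C_r + Q_w C_w)/(Q_r + Q_w)
= (23.1×9.31 + 1.97×1.02)/(23.1 + 1.97) = 217.1/25.07 = 8.659 mg/L.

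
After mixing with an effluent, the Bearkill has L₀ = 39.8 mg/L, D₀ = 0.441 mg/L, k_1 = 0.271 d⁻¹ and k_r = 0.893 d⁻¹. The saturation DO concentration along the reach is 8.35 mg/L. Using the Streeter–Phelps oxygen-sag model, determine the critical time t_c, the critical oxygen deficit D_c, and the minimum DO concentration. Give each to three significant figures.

With k_r/k_1 = 3.295 and 1 − D₀(k_r−k_1)/(k_1 L₀) = 0.9746,
t_c = ln(3.295 × 0.9746) / (0.893 − 0.271) = ln(3.211) / 0.6220 = 1.167/0.6220 = 1.876 d.
L(t_c) = L₀ e^(−k_1 t_c) = 39.8 × 0.6015 = 23.94 mg/L, and at the critical point k_r D_c = k_1 L, so D_c = (0.271/0.893) × 23.94 = 7.265 mg/L.
Minimum DO = C_s − D_c = 8.35 − 7.265 = 1.085 mg/L.

t_c ≈ 1.88 d; D_c ≈ 7.27 mg/L; min DO ≈ 1.08 mg/L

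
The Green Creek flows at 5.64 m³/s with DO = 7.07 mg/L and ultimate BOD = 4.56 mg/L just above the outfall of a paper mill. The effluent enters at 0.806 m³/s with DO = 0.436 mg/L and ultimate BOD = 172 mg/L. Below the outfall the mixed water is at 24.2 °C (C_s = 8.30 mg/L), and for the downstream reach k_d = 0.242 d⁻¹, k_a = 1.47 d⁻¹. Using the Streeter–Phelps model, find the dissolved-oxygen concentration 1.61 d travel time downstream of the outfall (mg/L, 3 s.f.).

DO ≈ 5.17 mg/L

Mixed DO = (5.64×7.07 + 0.806×0.436)/(5.64+0.806) = 40.23/6.446 = 6.240 mg/L.
Mixed L₀ = (5.64×4.56 + 0.806×172)/(6.446) = 164.4/6.446 = 25.50 mg/L.
Initial deficit D₀ = C_s − DO₀ = 8.30 − 6.240 = 2.060 mg/L.
D(1.61) = [0.242×25.50/(1.47−0.242)](e^(−0.242×1.61) − e^(−1.47×1.61)) + 2.060 e^(−1.47×1.61)
= 5.025 × (0.6773 − 0.09379) + 2.060 × 0.09379 = 3.125 mg/L.
DO = 8.30 − 3.125 = 5.175 mg/L.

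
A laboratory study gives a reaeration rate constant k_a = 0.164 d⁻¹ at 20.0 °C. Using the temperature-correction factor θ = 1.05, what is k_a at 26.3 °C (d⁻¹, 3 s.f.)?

k_a ≈ 0.223 d⁻¹

k_a(T₂) = k_a(T₁) · θ^(T₂−T₁) = 0.164 × 1.05^(26.3−20.0)
= 0.164 × 1.05^6.30 = 0.164 × 1.360 = 0.2230 d⁻¹.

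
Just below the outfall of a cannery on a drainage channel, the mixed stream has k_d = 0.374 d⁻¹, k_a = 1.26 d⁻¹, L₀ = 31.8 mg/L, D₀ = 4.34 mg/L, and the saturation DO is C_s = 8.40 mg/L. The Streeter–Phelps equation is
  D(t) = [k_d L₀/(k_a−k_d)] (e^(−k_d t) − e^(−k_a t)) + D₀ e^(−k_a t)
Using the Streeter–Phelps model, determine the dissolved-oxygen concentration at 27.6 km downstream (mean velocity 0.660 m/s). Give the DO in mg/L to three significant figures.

DO ≈ 2.14 mg/L

Travel time t = x/v = 27.6 km / (0.660 m/s) = 27600 m / 0.660 m/s = 41820 s = 0.4840 d.
k_d L₀/(k_a−k_d) = 0.374×31.8/(1.26−0.374) = 11.89/0.8860 = 13.42 mg/L.
e^(−k_d t) = e^(−0.374×0.4840) = 0.8344; e^(−k_a t) = e^(−1.26×0.4840) = 0.5434.
D = 13.42 × (0.8344 − 0.5434) + 4.34 × 0.5434 = 3.906 + 2.359 = 6.265 mg/L.
DO = C_s − D = 8.40 − 6.265 = 2.135 mg/L.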